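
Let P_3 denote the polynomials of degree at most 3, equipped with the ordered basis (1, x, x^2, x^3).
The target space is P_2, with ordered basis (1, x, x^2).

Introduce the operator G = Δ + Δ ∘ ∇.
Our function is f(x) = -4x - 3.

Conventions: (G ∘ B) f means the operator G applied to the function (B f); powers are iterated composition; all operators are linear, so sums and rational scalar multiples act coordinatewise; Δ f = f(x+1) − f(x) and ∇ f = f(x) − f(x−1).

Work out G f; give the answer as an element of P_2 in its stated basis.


g(x) = -4

Δ f = -4
∇ f = -4
Δ ∇ f = 0
(Δ + Δ ∘ ∇) f = -4


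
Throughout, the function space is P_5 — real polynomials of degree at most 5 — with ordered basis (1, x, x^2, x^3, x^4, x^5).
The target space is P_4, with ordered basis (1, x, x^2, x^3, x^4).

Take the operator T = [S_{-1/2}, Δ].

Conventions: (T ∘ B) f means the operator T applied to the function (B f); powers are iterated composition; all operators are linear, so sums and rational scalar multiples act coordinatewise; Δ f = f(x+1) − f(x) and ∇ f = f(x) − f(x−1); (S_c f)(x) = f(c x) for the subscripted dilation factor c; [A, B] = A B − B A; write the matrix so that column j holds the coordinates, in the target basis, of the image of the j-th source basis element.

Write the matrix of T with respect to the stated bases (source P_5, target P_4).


image of 1: 0
image of x: 3/2
image of x^2: -(3/2)x + 3/4
image of x^3: (9/8)x^2 - (9/8)x + 9/8
image of x^4: -(3/4)x^3 + (9/8)x^2 - (9/4)x + 15/16
image of x^5: (15/32)x^4 - (15/16)x^3 + (45/16)x^2 - (75/32)x + 33/32
each image's coordinates form column j of the matrix

the matrix is [[0, 3/2, 3/4, 9/8, 15/16, 33/32]; [0, 0, -3/2, -9/8, -9/4, -75/32]; [0, 0, 0, 9/8, 9/8, 45/16]; [0, 0, 0, 0, -3/4, -15/16]; [0, 0, 0, 0, 0, 15/32]] (rows listed top to bottom)


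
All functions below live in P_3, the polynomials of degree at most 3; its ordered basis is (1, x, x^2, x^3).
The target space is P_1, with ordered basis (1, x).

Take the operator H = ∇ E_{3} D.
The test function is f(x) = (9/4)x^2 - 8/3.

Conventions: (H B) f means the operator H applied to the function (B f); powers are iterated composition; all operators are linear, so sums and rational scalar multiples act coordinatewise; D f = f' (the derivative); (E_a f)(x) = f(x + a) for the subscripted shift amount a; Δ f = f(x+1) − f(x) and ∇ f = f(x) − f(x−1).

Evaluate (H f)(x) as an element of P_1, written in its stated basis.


g(x) = 9/2

D f = (9/2)x
E_{3} D f = (9/2)x + 27/2
∇ E_{3} D f = 9/2


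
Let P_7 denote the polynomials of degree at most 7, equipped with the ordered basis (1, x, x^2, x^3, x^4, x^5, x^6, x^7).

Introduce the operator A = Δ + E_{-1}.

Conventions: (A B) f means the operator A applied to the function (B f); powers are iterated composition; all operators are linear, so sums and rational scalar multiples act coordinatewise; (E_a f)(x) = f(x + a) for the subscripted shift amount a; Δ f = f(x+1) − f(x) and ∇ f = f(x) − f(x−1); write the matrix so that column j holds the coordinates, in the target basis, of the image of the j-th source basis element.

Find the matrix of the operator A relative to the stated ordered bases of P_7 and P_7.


the matrix is [[1, 0, 2, 0, 2, 0, 2, 0]; [0, 1, 0, 6, 0, 10, 0, 14]; [0, 0, 1, 0, 12, 0, 30, 0]; [0, 0, 0, 1, 0, 20, 0, 70]; [0, 0, 0, 0, 1, 0, 30, 0]; [0, 0, 0, 0, 0, 1, 0, 42]; [0, 0, 0, 0, 0, 0, 1, 0]; [0, 0, 0, 0, 0, 0, 0, 1]] (rows listed top to bottom)

image of 1: 1
image of x: x
image of x^2: x^2 + 2
image of x^3: x^3 + 6x
image of x^4: x^4 + 12x^2 + 2
image of x^5: x^5 + 20x^3 + 10x
image of x^6: x^6 + 30x^4 + 30x^2 + 2
image of x^7: x^7 + 42x^5 + 70x^3 + 14x
each image's coordinates form column j of the matrix


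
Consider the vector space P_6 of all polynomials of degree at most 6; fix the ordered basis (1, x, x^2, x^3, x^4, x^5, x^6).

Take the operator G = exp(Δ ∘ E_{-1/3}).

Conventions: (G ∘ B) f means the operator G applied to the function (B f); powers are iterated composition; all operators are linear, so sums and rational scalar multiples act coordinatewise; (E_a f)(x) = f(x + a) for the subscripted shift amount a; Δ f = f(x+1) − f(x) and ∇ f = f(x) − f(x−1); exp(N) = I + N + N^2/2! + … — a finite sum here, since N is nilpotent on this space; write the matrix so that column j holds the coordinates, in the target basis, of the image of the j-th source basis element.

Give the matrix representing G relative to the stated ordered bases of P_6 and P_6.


image of 1: 1
image of x: x + 1
image of x^2: x^2 + 2x + 4/3
image of x^3: x^3 + 3x^2 + 4x + 7/3
image of x^4: x^4 + 4x^3 + 8x^2 + (28/3)x + 131/27
image of x^5: x^5 + 5x^4 + (40/3)x^3 + (70/3)x^2 + (655/27)x + 932/81
image of x^6: x^6 + 6x^5 + 20x^4 + (140/3)x^3 + (655/9)x^2 + (1864/27)x + 2479/81
each image's coordinates form column j of the matrix

the matrix is [[1, 1, 4/3, 7/3, 131/27, 932/81, 2479/81]; [0, 1, 2, 4, 28/3, 655/27, 1864/27]; [0, 0, 1, 3, 8, 70/3, 655/9]; [0, 0, 0, 1, 4, 40/3, 140/3]; [0, 0, 0, 0, 1, 5, 20]; [0, 0, 0, 0, 0, 1, 6]; [0, 0, 0, 0, 0, 0, 1]] (rows listed top to bottom)


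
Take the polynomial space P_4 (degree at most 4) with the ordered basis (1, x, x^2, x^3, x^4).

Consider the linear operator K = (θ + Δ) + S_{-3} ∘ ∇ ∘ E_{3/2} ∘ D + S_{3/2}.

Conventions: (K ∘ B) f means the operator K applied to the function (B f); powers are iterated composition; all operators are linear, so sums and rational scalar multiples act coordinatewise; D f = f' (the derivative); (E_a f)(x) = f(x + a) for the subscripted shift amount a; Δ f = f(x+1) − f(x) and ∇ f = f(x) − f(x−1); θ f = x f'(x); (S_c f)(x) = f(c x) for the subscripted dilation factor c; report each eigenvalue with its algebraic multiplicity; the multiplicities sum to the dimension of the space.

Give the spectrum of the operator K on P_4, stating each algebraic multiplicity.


image of 1: 1
image of x: (5/2)x + 1
image of x^2: (17/4)x^2 + 2x + 3
image of x^3: (51/8)x^3 + 3x^2 - 15x + 7
image of x^4: (145/16)x^4 + 4x^3 + 114x^2 - 68x + 14
the matrix is upper triangular; its diagonal is (1, 5/2, 17/4, 51/8, 145/16)
for a triangular matrix the eigenvalues are the diagonal entries, with algebraic multiplicity their repetition count

λ = 1 (multiplicity 1), λ = 5/2 (multiplicity 1), λ = 17/4 (multiplicity 1), λ = 51/8 (multiplicity 1), λ = 145/16 (multiplicity 1)


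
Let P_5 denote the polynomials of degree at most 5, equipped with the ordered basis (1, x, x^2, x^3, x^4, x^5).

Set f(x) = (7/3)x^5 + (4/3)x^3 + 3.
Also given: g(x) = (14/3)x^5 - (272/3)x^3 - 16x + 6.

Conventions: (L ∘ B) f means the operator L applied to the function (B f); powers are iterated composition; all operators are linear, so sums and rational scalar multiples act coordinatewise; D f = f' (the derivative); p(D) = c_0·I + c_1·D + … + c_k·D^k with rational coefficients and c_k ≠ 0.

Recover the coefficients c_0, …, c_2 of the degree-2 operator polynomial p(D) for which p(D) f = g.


p(D) = 2·I − 2·D^2, i.e. c_0 = 2, c_1 = 0, c_2 = -2

D^0 f = (7/3)x^5 + (4/3)x^3 + 3
D^1 f = (35/3)x^4 + 4x^2
D^2 f = (140/3)x^3 + 8x
matching coefficients of g against c_0 f + c_1 Df + … from the top degree down determines the c_i
solution: c_0 = 2, c_1 = 0, c_2 = -2


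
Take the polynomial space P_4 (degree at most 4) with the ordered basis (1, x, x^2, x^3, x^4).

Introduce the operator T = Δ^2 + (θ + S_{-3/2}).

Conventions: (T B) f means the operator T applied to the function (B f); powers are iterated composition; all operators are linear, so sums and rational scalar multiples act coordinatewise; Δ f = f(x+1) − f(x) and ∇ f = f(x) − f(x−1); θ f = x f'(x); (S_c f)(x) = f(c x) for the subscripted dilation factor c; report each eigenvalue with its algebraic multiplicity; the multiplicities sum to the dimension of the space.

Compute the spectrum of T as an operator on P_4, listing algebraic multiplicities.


image of 1: 1
image of x: -(1/2)x
image of x^2: (17/4)x^2 + 2
image of x^3: -(3/8)x^3 + 6x + 6
image of x^4: (145/16)x^4 + 12x^2 + 24x + 14
the matrix is upper triangular; its diagonal is (1, -1/2, 17/4, -3/8, 145/16)
for a triangular matrix the eigenvalues are the diagonal entries, with algebraic multiplicity their repetition count

λ = -1/2 (multiplicity 1), λ = -3/8 (multiplicity 1), λ = 1 (multiplicity 1), λ = 17/4 (multiplicity 1), λ = 145/16 (multiplicity 1)


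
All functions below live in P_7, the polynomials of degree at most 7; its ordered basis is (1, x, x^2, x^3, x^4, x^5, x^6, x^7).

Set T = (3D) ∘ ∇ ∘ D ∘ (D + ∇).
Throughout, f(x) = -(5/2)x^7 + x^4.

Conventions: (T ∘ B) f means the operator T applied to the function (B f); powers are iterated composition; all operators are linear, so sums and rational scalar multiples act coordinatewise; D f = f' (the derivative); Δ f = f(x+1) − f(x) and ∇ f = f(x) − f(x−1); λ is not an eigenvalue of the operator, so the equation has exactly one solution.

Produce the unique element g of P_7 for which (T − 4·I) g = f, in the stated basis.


write g with unknown coordinates in the stated basis and equate coefficients in (T − 4·I) g = f
solving from the highest basis element down gives g = (5/8)x^7 - (1/4)x^4 + (1575/2)x^3 - (14175/8)x^2 + (14175/8)x - 11169/16
check: T g = 3150x^3 - (14175/2)x^2 + (14175/2)x - 11169/4
so T g − 4·g = -(5/2)x^7 + x^4 = f ✓

g(x) = (5/8)x^7 - (1/4)x^4 + (1575/2)x^3 - (14175/8)x^2 + (14175/8)x - 11169/16


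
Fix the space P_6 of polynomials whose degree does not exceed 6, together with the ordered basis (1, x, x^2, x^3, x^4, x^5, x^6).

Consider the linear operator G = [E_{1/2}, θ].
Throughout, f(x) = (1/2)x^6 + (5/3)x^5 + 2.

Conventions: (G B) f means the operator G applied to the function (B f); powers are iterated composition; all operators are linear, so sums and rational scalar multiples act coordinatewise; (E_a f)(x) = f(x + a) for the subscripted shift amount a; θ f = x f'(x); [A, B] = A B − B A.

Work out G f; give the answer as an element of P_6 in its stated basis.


the image equals g(x) = (3/2)x^5 + (95/12)x^4 + (145/12)x^3 + (65/8)x^2 + (245/96)x + 59/192

θ f = 3x^6 + (25/3)x^5
E_{1/2} θ f = 3x^6 + (52/3)x^5 + (385/12)x^4 + (85/3)x^3 + (635/48)x^2 + (19/6)x + 59/192
E_{1/2} f = (1/2)x^6 + (19/6)x^5 + (145/24)x^4 + (65/12)x^3 + (245/96)x^2 + (59/96)x + 791/384
θ E_{1/2} f = 3x^6 + (95/6)x^5 + (145/6)x^4 + (65/4)x^3 + (245/48)x^2 + (59/96)x
[E_{1/2}, θ] f = (3/2)x^5 + (95/12)x^4 + (145/12)x^3 + (65/8)x^2 + (245/96)x + 59/192


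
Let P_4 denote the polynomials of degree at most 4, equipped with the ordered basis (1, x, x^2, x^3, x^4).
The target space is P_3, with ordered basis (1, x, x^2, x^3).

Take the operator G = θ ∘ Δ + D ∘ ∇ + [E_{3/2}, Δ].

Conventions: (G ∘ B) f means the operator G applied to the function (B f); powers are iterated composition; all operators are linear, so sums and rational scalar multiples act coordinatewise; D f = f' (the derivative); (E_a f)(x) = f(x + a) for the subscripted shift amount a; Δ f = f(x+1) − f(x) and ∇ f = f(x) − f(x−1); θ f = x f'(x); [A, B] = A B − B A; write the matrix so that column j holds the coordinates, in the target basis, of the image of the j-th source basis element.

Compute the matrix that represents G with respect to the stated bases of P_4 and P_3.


image of 1: 0
image of x: 0
image of x^2: 2x + 2
image of x^3: 6x^2 + 9x - 3
image of x^4: 12x^3 + 24x^2 - 8x + 4
each image's coordinates form column j of the matrix

the matrix is [[0, 0, 2, -3, 4]; [0, 0, 2, 9, -8]; [0, 0, 0, 6, 24]; [0, 0, 0, 0, 12]] (rows listed top to bottom)


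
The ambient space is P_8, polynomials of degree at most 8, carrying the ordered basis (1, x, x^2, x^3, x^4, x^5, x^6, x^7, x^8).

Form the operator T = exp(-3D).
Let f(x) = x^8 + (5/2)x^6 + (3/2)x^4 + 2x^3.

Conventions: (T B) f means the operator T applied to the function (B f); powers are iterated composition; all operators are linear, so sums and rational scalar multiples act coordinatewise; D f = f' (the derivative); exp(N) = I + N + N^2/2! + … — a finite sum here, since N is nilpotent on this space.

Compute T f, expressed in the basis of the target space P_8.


order-1 term: -24x^7 - 45x^5 - 18x^3 - 18x^2
order-2 term: 252x^6 + (675/2)x^4 + 81x^2 + 54x
order-3 term: -1512x^5 - 1350x^3 - 162x - 54
order-4 term: 5670x^4 + (6075/2)x^2 + 243/2
order-5 term: -13608x^3 - 3645x
order-6 term: 20412x^2 + 3645/2
order-7 term: -17496x
order-8 term: 6561
the series for exp(-3D) f terminates at order 8
exp(-3D) f = x^8 - 24x^7 + (509/2)x^6 - 1557x^5 + 6009x^4 - 14974x^3 + (47025/2)x^2 - 21249x + 8451

the image equals g(x) = x^8 - 24x^7 + (509/2)x^6 - 1557x^5 + 6009x^4 - 14974x^3 + (47025/2)x^2 - 21249x + 8451


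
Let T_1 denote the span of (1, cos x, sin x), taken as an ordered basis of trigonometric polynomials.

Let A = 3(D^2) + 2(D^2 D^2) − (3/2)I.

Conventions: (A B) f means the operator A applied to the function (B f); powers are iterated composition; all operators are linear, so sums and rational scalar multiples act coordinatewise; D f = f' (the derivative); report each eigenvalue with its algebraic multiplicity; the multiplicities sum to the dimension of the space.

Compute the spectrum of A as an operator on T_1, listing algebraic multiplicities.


image of 1: -3/2
image of cos x: -(5/2)cos x
image of sin x: -(5/2)sin x
the matrix is diagonal; its diagonal is (-3/2, -5/2, -5/2)
for a triangular matrix the eigenvalues are the diagonal entries, with algebraic multiplicity their repetition count

λ = -5/2 (multiplicity 2), λ = -3/2 (multiplicity 1)


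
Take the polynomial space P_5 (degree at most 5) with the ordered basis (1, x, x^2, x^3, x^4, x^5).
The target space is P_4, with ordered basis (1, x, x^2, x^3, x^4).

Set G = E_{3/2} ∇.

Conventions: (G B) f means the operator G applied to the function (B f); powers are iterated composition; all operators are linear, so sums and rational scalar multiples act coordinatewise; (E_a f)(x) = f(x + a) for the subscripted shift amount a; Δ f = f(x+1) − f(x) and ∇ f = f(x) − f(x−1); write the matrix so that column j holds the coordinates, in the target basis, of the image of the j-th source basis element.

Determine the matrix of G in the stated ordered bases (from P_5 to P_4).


image of 1: 0
image of x: 1
image of x^2: 2x + 2
image of x^3: 3x^2 + 6x + 13/4
image of x^4: 4x^3 + 12x^2 + 13x + 5
image of x^5: 5x^4 + 20x^3 + (65/2)x^2 + 25x + 121/16
each image's coordinates form column j of the matrix

the matrix is [[0, 1, 2, 13/4, 5, 121/16]; [0, 0, 2, 6, 13, 25]; [0, 0, 0, 3, 12, 65/2]; [0, 0, 0, 0, 4, 20]; [0, 0, 0, 0, 0, 5]] (rows listed top to bottom)


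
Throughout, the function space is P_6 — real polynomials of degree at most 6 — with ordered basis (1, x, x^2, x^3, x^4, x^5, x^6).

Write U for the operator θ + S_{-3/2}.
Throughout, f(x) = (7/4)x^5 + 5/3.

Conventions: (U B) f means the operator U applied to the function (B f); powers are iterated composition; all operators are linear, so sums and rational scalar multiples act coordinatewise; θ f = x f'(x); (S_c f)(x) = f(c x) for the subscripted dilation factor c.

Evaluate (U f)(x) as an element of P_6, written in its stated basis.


θ f = (35/4)x^5
S_{-3/2} f = -(1701/128)x^5 + 5/3
(θ + S_{-3/2}) f = -(581/128)x^5 + 5/3

g(x) = -(581/128)x^5 + 5/3


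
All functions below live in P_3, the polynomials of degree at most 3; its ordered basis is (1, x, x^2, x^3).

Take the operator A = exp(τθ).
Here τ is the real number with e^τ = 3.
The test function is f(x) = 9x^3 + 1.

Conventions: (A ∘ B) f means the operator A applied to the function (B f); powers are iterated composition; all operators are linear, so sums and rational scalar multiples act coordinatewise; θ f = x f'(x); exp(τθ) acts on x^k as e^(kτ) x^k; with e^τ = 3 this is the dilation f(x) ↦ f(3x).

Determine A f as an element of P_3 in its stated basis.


exp(τθ) x^k = e^(kτ) x^k; with e^τ = 3 this sends x^k to 3^k x^k
x^3 ↦ 27 x^3
applying this coordinatewise to f: exp(τθ) f = 243x^3 + 1

g(x) = 243x^3 + 1


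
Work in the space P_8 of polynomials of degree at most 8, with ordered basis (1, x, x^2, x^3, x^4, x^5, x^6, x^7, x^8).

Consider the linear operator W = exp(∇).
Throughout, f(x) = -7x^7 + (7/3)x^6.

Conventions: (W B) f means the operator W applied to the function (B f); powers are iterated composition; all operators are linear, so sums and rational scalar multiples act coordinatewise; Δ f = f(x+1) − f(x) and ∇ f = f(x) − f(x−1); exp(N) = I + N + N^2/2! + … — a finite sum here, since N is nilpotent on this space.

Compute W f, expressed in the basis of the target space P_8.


g(x) = -7x^7 - (140/3)x^6 + 14x^5 + 245x^4 - (875/3)x^3 - 259x^2 + 469x - 84

order-1 term: -49x^6 + 161x^5 - 280x^4 + (875/3)x^3 - 182x^2 + 63x - 28/3
order-2 term: -147x^5 + 770x^4 - 1855x^3 + 2450x^2 - 1729x + 1540/3
order-3 term: -245x^4 + (4550/3)x^3 - 3885x^2 + 4760x - 2317
order-4 term: -245x^3 + 1505x^2 - 3325x + 7805/3
order-5 term: -147x^2 + 749x - 1015
order-6 term: -49x + 448/3
order-7 term: -7
the series for exp(∇) f terminates at order 7
exp(∇) f = -7x^7 - (140/3)x^6 + 14x^5 + 245x^4 - (875/3)x^3 - 259x^2 + 469x - 84


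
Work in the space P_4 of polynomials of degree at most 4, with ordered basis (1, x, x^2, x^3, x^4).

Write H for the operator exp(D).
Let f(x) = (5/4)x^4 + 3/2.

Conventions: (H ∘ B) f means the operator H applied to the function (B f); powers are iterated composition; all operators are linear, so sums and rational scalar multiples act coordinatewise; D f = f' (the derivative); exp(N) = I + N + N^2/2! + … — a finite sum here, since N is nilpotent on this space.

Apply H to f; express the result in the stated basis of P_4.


the image equals g(x) = (5/4)x^4 + 5x^3 + (15/2)x^2 + 5x + 11/4

order-1 term: 5x^3
order-2 term: (15/2)x^2
order-3 term: 5x
order-4 term: 5/4
the series for exp(D) f terminates at order 4
exp(D) f = (5/4)x^4 + 5x^3 + (15/2)x^2 + 5x + 11/4


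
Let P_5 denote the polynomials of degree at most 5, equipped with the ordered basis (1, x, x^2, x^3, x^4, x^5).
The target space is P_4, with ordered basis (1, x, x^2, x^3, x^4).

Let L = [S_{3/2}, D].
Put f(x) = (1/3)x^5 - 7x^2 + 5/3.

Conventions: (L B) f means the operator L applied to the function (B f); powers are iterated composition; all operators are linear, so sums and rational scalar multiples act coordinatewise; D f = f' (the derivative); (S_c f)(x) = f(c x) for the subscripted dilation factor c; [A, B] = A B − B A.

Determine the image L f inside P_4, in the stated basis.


D f = (5/3)x^4 - 14x
S_{3/2} D f = (135/16)x^4 - 21x
S_{3/2} f = (81/32)x^5 - (63/4)x^2 + 5/3
D S_{3/2} f = (405/32)x^4 - (63/2)x
[S_{3/2}, D] f = -(135/32)x^4 + (21/2)x

g(x) = -(135/32)x^4 + (21/2)x


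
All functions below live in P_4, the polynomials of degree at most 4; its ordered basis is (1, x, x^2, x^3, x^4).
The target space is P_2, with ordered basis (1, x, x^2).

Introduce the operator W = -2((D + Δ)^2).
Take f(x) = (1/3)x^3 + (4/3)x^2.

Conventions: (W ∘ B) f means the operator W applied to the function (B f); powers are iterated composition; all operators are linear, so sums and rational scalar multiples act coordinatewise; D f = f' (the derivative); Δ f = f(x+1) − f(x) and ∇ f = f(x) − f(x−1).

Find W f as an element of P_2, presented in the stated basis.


D f = x^2 + (8/3)x
Δ f = x^2 + (11/3)x + 5/3
(D + Δ) f = 2x^2 + (19/3)x + 5/3
D (D + Δ) f = 4x + 19/3
Δ (D + Δ) f = 4x + 25/3
(D + Δ) (D + Δ) f = 8x + 44/3
(-2((D + Δ)^2)) f = -16x - 88/3

the image equals g(x) = -16x - 88/3


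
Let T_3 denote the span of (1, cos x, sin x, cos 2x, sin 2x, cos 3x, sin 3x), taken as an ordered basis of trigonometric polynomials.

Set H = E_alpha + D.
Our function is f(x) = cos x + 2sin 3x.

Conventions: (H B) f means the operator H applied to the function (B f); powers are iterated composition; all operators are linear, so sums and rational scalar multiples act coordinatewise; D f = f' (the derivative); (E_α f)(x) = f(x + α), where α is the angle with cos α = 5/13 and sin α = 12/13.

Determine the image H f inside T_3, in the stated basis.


the image equals g(x) = (5/13)cos x - (25/13)sin x + (11526/2197)cos 3x - (4070/2197)sin 3x

E_alpha f = (5/13)cos x - (12/13)sin x - (1656/2197)cos 3x - (4070/2197)sin 3x
D f = -sin x + 6cos 3x
(E_alpha + D) f = (5/13)cos x - (25/13)sin x + (11526/2197)cos 3x - (4070/2197)sin 3x


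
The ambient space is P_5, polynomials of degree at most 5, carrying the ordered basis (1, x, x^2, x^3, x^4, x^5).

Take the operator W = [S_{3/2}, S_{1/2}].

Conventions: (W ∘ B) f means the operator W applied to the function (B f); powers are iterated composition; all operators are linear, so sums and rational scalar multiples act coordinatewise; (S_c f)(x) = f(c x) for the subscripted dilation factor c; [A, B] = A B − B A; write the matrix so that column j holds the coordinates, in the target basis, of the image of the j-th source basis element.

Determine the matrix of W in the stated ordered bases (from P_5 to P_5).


the matrix is [[0, 0, 0, 0, 0, 0]; [0, 0, 0, 0, 0, 0]; [0, 0, 0, 0, 0, 0]; [0, 0, 0, 0, 0, 0]; [0, 0, 0, 0, 0, 0]; [0, 0, 0, 0, 0, 0]] (rows listed top to bottom)

image of 1: 0
image of x: 0
image of x^2: 0
image of x^3: 0
image of x^4: 0
image of x^5: 0
each image's coordinates form column j of the matrix


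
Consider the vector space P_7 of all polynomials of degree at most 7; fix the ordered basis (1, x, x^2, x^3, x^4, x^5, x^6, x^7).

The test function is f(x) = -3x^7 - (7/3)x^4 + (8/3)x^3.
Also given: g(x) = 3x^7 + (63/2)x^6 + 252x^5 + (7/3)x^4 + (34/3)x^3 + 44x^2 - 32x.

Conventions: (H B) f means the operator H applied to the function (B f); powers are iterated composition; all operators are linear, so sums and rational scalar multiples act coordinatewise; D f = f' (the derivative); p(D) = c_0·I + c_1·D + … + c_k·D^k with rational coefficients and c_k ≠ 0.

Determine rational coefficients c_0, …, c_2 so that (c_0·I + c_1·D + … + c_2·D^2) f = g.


c_0 = -1, c_1 = -3/2, c_2 = -2

D^0 f = -3x^7 - (7/3)x^4 + (8/3)x^3
D^1 f = -21x^6 - (28/3)x^3 + 8x^2
D^2 f = -126x^5 - 28x^2 + 16x
matching coefficients of g against c_0 f + c_1 Df + … from the top degree down determines the c_i
solution: c_0 = -1, c_1 = -3/2, c_2 = -2


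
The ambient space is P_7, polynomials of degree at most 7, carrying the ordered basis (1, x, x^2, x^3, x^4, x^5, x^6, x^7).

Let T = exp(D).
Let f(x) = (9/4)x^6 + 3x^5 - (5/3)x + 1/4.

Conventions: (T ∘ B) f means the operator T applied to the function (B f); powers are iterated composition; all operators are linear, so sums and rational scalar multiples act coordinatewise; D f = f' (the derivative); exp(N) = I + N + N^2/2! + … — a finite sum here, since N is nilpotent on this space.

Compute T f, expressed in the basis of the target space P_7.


order-1 term: (27/2)x^5 + 15x^4 - 5/3
order-2 term: (135/4)x^4 + 30x^3
order-3 term: 45x^3 + 30x^2
order-4 term: (135/4)x^2 + 15x
order-5 term: (27/2)x + 3
order-6 term: 9/4
the series for exp(D) f terminates at order 6
exp(D) f = (9/4)x^6 + (33/2)x^5 + (195/4)x^4 + 75x^3 + (255/4)x^2 + (161/6)x + 23/6

the result is g(x) = (9/4)x^6 + (33/2)x^5 + (195/4)x^4 + 75x^3 + (255/4)x^2 + (161/6)x + 23/6


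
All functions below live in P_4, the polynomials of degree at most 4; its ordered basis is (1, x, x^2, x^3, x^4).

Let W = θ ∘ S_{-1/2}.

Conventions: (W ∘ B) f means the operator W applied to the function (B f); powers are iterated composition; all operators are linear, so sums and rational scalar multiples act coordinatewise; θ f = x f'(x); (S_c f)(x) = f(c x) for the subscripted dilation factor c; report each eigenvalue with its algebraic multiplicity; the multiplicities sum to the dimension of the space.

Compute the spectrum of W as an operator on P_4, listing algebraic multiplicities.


image of 1: 0
image of x: -(1/2)x
image of x^2: (1/2)x^2
image of x^3: -(3/8)x^3
image of x^4: (1/4)x^4
the matrix is upper triangular; its diagonal is (0, -1/2, 1/2, -3/8, 1/4)
for a triangular matrix the eigenvalues are the diagonal entries, with algebraic multiplicity their repetition count

λ = -1/2 (multiplicity 1), λ = -3/8 (multiplicity 1), λ = 0 (multiplicity 1), λ = 1/4 (multiplicity 1), λ = 1/2 (multiplicity 1)


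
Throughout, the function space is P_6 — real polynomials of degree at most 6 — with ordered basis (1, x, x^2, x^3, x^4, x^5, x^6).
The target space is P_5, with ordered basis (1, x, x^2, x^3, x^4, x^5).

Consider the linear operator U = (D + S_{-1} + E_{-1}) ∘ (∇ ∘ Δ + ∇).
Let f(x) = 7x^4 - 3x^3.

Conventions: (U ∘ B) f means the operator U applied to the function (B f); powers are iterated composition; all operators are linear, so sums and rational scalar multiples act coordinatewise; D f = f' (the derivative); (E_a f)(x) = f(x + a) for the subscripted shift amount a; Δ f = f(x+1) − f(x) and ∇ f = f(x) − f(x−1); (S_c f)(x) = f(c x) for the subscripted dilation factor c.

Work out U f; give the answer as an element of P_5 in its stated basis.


the image equals g(x) = 66x^2 + 84x + 13

Δ f = 28x^3 + 33x^2 + 19x + 4
∇ Δ f = 84x^2 - 18x + 14
∇ f = 28x^3 - 51x^2 + 37x - 10
(∇ ∘ Δ + ∇) f = 28x^3 + 33x^2 + 19x + 4
D (∇ ∘ Δ + ∇) f = 84x^2 + 66x + 19
S_{-1} (∇ ∘ Δ + ∇) f = -28x^3 + 33x^2 - 19x + 4
E_{-1} (∇ ∘ Δ + ∇) f = 28x^3 - 51x^2 + 37x - 10
(D + S_{-1} + E_{-1}) (∇ ∘ Δ + ∇) f = 66x^2 + 84x + 13


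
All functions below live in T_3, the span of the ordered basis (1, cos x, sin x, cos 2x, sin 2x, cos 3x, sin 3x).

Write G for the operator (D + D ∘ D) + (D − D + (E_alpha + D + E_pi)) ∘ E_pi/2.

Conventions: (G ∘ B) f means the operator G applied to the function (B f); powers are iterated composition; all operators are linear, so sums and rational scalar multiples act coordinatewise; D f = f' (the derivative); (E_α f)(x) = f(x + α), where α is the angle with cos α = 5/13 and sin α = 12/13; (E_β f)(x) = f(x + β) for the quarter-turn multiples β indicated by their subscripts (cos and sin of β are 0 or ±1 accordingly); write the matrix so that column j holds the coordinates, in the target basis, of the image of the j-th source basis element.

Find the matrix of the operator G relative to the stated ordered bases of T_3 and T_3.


image of 1: 2
image of cos x: -(38/13)cos x - (5/13)sin x
image of sin x: (5/13)cos x - (38/13)sin x
image of cos 2x: -(726/169)cos 2x + (120/169)sin 2x
image of sin 2x: -(120/169)cos 2x - (726/169)sin 2x
image of cos 3x: -(14010/2197)cos 3x - (10823/2197)sin 3x
image of sin 3x: (10823/2197)cos 3x - (14010/2197)sin 3x
each image's coordinates form column j of the matrix

the matrix is [[2, 0, 0, 0, 0, 0, 0]; [0, -38/13, 5/13, 0, 0, 0, 0]; [0, -5/13, -38/13, 0, 0, 0, 0]; [0, 0, 0, -726/169, -120/169, 0, 0]; [0, 0, 0, 120/169, -726/169, 0, 0]; [0, 0, 0, 0, 0, -14010/2197, 10823/2197]; [0, 0, 0, 0, 0, -10823/2197, -14010/2197]] (rows listed top to bottom)


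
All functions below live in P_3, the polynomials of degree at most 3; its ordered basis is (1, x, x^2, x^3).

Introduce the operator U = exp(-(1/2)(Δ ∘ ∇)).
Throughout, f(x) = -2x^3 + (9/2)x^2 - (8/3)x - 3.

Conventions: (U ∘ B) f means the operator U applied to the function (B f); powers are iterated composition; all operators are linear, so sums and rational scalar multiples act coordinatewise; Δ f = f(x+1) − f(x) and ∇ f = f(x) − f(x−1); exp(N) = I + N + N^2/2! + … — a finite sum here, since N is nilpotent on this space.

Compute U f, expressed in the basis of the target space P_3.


the result is g(x) = -2x^3 + (9/2)x^2 + (10/3)x - 15/2

order-1 term: 6x - 9/2
the series for exp(-(1/2)(Δ ∘ ∇)) f terminates at order 1
exp(-(1/2)(Δ ∘ ∇)) f = -2x^3 + (9/2)x^2 + (10/3)x - 15/2


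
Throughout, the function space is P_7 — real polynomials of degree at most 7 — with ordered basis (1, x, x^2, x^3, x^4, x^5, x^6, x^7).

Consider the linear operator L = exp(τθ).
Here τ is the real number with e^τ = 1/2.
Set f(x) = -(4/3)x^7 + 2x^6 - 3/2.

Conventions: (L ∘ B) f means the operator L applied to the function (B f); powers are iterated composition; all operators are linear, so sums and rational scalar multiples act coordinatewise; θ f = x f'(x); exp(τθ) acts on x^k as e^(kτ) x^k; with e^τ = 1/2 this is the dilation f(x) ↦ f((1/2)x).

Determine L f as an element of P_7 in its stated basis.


the image equals g(x) = -(1/96)x^7 + (1/32)x^6 - 3/2

exp(τθ) x^k = e^(kτ) x^k; with e^τ = 1/2 this sends x^k to (1/2)^k x^k
x^6 ↦ 1/64 x^6
x^7 ↦ 1/128 x^7
applying this coordinatewise to f: exp(τθ) f = -(1/96)x^7 + (1/32)x^6 - 3/2


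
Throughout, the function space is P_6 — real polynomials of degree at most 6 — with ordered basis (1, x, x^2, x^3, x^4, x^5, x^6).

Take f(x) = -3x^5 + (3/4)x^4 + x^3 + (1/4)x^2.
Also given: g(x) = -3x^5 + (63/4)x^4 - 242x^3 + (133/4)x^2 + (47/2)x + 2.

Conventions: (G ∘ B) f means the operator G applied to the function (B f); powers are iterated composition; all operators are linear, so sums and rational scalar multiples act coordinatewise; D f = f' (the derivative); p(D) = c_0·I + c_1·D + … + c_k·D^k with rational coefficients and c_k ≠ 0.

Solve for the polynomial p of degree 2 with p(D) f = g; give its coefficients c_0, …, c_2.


D^0 f = -3x^5 + (3/4)x^4 + x^3 + (1/4)x^2
D^1 f = -15x^4 + 3x^3 + 3x^2 + (1/2)x
D^2 f = -60x^3 + 9x^2 + 6x + 1/2
matching coefficients of g against c_0 f + c_1 Df + … from the top degree down determines the c_i
solution: c_0 = 1, c_1 = -1, c_2 = 4

p(D) = I − D + 4·D^2, i.e. c_0 = 1, c_1 = -1, c_2 = 4


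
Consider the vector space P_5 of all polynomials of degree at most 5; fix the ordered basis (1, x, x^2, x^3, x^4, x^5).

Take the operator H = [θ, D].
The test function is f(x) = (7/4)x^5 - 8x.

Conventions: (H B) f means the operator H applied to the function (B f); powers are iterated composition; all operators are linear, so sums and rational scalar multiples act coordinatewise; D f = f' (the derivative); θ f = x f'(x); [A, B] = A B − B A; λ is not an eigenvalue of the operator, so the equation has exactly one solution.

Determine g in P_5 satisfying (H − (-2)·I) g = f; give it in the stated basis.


write g with unknown coordinates in the stated basis and equate coefficients in (H − (-2)·I) g = f
solving from the highest basis element down gives g = (7/8)x^5 + (35/16)x^4 + (35/8)x^3 + (105/16)x^2 + (41/16)x + 41/32
check: H g = -(35/8)x^4 - (35/4)x^3 - (105/8)x^2 - (105/8)x - 41/16
so H g − (-2)·g = (7/4)x^5 - 8x = f ✓

the image equals g(x) = (7/8)x^5 + (35/16)x^4 + (35/8)x^3 + (105/16)x^2 + (41/16)x + 41/32


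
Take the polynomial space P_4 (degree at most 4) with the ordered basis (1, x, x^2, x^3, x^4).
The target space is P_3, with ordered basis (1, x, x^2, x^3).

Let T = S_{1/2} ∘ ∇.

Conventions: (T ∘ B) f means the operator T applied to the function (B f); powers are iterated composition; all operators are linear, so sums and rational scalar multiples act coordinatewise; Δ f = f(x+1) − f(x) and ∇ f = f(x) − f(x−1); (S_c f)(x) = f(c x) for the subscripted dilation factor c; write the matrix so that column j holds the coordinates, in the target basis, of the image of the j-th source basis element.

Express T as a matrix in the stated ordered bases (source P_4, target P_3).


the matrix is [[0, 1, -1, 1, -1]; [0, 0, 1, -3/2, 2]; [0, 0, 0, 3/4, -3/2]; [0, 0, 0, 0, 1/2]] (rows listed top to bottom)

image of 1: 0
image of x: 1
image of x^2: x - 1
image of x^3: (3/4)x^2 - (3/2)x + 1
image of x^4: (1/2)x^3 - (3/2)x^2 + 2x - 1
each image's coordinates form column j of the matrix


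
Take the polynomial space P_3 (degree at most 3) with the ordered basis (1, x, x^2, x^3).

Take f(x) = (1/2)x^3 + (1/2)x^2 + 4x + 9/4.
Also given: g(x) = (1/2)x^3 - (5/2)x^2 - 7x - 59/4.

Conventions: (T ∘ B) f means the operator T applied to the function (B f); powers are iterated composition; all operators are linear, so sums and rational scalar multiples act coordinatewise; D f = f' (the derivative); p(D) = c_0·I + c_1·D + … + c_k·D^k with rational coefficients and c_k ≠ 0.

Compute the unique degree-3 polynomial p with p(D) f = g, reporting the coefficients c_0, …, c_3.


p(D) = I − 2·D − 3·D^2 − 2·D^3, i.e. c_0 = 1, c_1 = -2, c_2 = -3, c_3 = -2

D^0 f = (1/2)x^3 + (1/2)x^2 + 4x + 9/4
D^1 f = (3/2)x^2 + x + 4
D^2 f = 3x + 1
D^3 f = 3
matching coefficients of g against c_0 f + c_1 Df + … from the top degree down determines the c_i
solution: c_0 = 1, c_1 = -2, c_2 = -3, c_3 = -2


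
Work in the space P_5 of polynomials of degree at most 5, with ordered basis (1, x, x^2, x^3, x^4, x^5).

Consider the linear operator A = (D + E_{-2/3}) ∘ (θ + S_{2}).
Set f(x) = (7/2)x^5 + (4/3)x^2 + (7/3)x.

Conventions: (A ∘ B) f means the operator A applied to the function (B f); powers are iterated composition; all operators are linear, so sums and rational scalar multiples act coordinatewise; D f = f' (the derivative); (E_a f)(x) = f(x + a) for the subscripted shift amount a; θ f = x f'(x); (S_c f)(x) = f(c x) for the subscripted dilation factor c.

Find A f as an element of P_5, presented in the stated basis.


θ f = (35/2)x^5 + (8/3)x^2 + (7/3)x
S_{2} f = 112x^5 + (16/3)x^2 + (14/3)x
(θ + S_{2}) f = (259/2)x^5 + 8x^2 + 7x
D (θ + S_{2}) f = (1295/2)x^4 + 16x + 7
E_{-2/3} (θ + S_{2}) f = (259/2)x^5 - (1295/3)x^4 + (5180/9)x^3 - (10144/27)x^2 + (10063/81)x - 4414/243
(D + E_{-2/3}) (θ + S_{2}) f = (259/2)x^5 + (1295/6)x^4 + (5180/9)x^3 - (10144/27)x^2 + (11359/81)x - 2713/243

the image equals g(x) = (259/2)x^5 + (1295/6)x^4 + (5180/9)x^3 - (10144/27)x^2 + (11359/81)x - 2713/243


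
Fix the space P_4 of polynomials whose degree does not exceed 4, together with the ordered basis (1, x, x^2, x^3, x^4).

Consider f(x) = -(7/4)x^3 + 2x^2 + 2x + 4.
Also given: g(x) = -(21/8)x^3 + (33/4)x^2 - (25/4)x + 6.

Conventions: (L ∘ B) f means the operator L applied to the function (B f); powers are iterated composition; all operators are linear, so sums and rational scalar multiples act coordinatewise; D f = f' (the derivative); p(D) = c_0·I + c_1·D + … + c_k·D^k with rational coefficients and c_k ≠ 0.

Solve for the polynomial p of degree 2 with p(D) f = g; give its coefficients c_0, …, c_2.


D^0 f = -(7/4)x^3 + 2x^2 + 2x + 4
D^1 f = -(21/4)x^2 + 4x + 2
D^2 f = -(21/2)x + 4
matching coefficients of g against c_0 f + c_1 Df + … from the top degree down determines the c_i
solution: c_0 = 3/2, c_1 = -1, c_2 = 1/2

c_0 = 3/2, c_1 = -1, c_2 = 1/2


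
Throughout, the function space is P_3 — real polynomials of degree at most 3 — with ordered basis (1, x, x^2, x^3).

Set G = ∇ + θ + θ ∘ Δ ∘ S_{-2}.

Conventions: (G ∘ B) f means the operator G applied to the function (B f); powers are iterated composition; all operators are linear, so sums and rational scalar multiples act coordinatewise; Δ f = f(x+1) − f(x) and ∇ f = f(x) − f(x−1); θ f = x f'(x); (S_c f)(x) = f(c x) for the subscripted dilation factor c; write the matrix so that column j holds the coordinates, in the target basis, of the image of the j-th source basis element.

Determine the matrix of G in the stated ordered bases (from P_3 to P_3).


the matrix is [[0, 1, -1, 1]; [0, 1, 10, -27]; [0, 0, 2, -45]; [0, 0, 0, 3]] (rows listed top to bottom)

image of 1: 0
image of x: x + 1
image of x^2: 2x^2 + 10x - 1
image of x^3: 3x^3 - 45x^2 - 27x + 1
each image's coordinates form column j of the matrix


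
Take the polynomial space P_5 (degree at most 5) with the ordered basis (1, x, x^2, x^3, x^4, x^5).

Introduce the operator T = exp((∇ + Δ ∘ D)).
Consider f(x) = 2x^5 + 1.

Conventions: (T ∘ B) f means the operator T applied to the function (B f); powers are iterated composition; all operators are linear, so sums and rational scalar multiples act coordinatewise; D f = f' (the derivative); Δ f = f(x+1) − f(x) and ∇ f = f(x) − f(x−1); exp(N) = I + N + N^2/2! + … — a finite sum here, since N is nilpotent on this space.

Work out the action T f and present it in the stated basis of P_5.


g(x) = 2x^5 + 10x^4 + 40x^3 + 160x^2 + 290x + 255

order-1 term: 10x^4 + 20x^3 + 80x^2 + 30x + 12
order-2 term: 20x^3 + 60x^2 + 190x + 110
order-3 term: 20x^2 + 60x + 110
order-4 term: 10x + 20
order-5 term: 2
the series for exp((∇ + Δ ∘ D)) f terminates at order 5
exp((∇ + Δ ∘ D)) f = 2x^5 + 10x^4 + 40x^3 + 160x^2 + 290x + 255


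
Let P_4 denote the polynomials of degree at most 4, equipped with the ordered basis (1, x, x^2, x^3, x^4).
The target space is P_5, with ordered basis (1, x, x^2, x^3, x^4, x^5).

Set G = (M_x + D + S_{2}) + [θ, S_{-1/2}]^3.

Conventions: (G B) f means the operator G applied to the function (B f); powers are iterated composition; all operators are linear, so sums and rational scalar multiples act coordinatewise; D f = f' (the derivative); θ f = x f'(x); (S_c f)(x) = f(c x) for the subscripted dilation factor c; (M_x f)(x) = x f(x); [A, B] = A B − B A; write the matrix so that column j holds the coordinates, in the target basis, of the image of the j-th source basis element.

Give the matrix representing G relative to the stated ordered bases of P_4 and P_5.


image of 1: x + 1
image of x: x^2 + 2x + 1
image of x^2: x^3 + 4x^2 + 2x
image of x^3: x^4 + 8x^3 + 3x^2
image of x^4: x^5 + 16x^4 + 4x^3
each image's coordinates form column j of the matrix

the matrix is [[1, 1, 0, 0, 0]; [1, 2, 2, 0, 0]; [0, 1, 4, 3, 0]; [0, 0, 1, 8, 4]; [0, 0, 0, 1, 16]; [0, 0, 0, 0, 1]] (rows listed top to bottom)


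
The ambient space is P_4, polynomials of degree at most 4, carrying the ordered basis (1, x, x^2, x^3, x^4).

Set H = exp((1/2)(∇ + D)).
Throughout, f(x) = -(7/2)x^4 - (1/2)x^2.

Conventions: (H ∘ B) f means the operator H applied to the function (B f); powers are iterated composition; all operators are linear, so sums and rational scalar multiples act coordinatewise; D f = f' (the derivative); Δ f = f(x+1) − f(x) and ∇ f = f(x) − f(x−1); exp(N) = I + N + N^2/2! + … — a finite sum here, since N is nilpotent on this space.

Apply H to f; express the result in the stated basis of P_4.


the result is g(x) = -(7/2)x^4 - 14x^3 - 11x^2 - x - 9/8

order-1 term: -14x^3 + (21/2)x^2 - 8x + 2
order-2 term: -21x^2 + 21x - 81/8
order-3 term: -14x + 21/2
order-4 term: -7/2
the series for exp((1/2)(∇ + D)) f terminates at order 4
exp((1/2)(∇ + D)) f = -(7/2)x^4 - 14x^3 - 11x^2 - x - 9/8


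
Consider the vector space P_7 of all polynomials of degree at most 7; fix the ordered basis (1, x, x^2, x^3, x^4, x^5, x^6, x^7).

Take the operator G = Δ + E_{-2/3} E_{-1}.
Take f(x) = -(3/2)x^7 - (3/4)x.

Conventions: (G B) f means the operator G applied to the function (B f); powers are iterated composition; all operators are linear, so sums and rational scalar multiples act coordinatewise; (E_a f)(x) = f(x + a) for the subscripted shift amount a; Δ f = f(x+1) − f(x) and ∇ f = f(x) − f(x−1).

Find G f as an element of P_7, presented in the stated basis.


Δ f = -(21/2)x^6 - (63/2)x^5 - (105/2)x^4 - (105/2)x^3 - (63/2)x^2 - (21/2)x - 9/4
E_{-1} f = -(3/2)x^7 + (21/2)x^6 - (63/2)x^5 + (105/2)x^4 - (105/2)x^3 + (63/2)x^2 - (45/4)x + 9/4
E_{-2/3} E_{-1} f = -(3/2)x^7 + (35/2)x^6 - (175/2)x^5 + (4375/18)x^4 - (21875/54)x^3 + (21875/54)x^2 - (219479/972)x + 159895/2916
(Δ + E_{-2/3} E_{-1}) f = -(3/2)x^7 + 7x^6 - 119x^5 + (1715/9)x^4 - (12355/27)x^3 + (10087/27)x^2 - (229685/972)x + 76667/1458

the image equals g(x) = -(3/2)x^7 + 7x^6 - 119x^5 + (1715/9)x^4 - (12355/27)x^3 + (10087/27)x^2 - (229685/972)x + 76667/1458


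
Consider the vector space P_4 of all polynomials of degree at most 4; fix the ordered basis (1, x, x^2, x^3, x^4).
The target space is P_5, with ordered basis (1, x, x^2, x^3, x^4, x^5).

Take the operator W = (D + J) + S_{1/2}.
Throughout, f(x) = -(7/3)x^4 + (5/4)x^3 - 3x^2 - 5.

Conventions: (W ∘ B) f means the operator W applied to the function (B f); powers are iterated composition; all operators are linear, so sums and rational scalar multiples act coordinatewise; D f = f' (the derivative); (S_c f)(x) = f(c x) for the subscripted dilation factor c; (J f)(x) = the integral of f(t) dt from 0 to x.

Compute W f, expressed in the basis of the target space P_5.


g(x) = -(7/15)x^5 + (1/6)x^4 - (977/96)x^3 + 3x^2 - 11x - 5

D f = -(28/3)x^3 + (15/4)x^2 - 6x
J f = -(7/15)x^5 + (5/16)x^4 - x^3 - 5x
(D + J) f = -(7/15)x^5 + (5/16)x^4 - (31/3)x^3 + (15/4)x^2 - 11x
S_{1/2} f = -(7/48)x^4 + (5/32)x^3 - (3/4)x^2 - 5
((D + J) + S_{1/2}) f = -(7/15)x^5 + (1/6)x^4 - (977/96)x^3 + 3x^2 - 11x - 5
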